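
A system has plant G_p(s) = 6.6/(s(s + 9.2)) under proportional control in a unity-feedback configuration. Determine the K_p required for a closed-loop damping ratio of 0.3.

K_p = 35.6

Closed-loop characteristic equation: s² + 9.2s + K_p·6.6 = 0.
So ω_n = √(6.6K_p) and 2ζω_n = 9.2, giving ζ = 9.2/(2√(6.6K_p)).
Setting ζ = 0.3: √(6.6K_p) = 9.2/(2·0.3) = 15.33, so K_p = 235.1/6.6 = 35.6.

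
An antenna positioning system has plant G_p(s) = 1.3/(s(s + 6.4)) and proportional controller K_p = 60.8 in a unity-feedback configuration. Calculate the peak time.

T_p = 0.379 s

Closed-loop characteristic equation: s² + 6.4s + 79.04 = 0, so ω_n = 8.89 rad/s and ζ = 6.4/(2·8.89) = 0.3599.
Damped frequency ω_d = ω_n√(1−ζ²) = 8.295 rad/s, so peak time T_p = π/ω_d = 0.379 s.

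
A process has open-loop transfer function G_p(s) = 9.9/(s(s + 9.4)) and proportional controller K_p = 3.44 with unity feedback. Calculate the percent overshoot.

The closed-loop denominator s² + 9.4s + 34.06 gives ω_n = √34.06 = 5.836 and ζ = 9.4/(2ω_n) = 0.8054.
%OS = 100·exp(−πζ/√(1−ζ²)) = 100·exp(−π·0.8054/√0.3514) = 1.4%.

1.4%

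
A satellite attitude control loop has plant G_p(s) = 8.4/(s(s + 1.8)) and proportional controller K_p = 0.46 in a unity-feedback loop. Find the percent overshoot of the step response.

19.8%

Closed-loop characteristic equation: s² + 1.8s + 3.864 = 0, so ω_n = 1.966 rad/s and ζ = 1.8/(2·1.966) = 0.4579.
%OS = 100·exp(−πζ/√(1−ζ²)) = 100·exp(−π·0.4579/√0.7904) = 19.8%.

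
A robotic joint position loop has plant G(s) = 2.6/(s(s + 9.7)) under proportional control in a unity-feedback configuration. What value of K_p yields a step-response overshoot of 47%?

From %OS = 100·exp(−πζ/√(1−ζ²)) = 47%, ζ = −ln(0.47)/√(π²+ln²(0.47)) = 0.2337.
Characteristic equation s² + 9.7s + 2.6K_p = 0 gives ζ = 9.7/(2√(2.6K_p)).
Setting ζ = 0.2337: √(2.6K_p) = 9.7/(2·0.2337) = 20.76, so K_p = 430.8/2.6 = 166.

K_p = 166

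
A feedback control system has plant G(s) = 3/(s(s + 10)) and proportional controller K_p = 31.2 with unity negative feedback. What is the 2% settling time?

T_s ≈ 0.8 s

From 1 + K_pG(s) = 0: s² + 10s + 93.6 = 0 ⇒ ω_n = 9.675, ζ = 0.5168.
2% settling time T_s ≈ 4/(ζω_n) = 4/5 = 0.8 s.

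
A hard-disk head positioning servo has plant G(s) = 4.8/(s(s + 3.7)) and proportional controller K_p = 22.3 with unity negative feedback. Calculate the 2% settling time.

From 1 + K_pG(s) = 0: s² + 3.7s + 107 = 0 ⇒ ω_n = 10.35, ζ = 0.1788.
2% settling time T_s ≈ 4/(ζω_n) = 4/1.85 = 2.16 s.

T_s ≈ 2.16 s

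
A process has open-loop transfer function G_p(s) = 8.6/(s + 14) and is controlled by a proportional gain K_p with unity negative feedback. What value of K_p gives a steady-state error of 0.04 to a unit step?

K_p = 39.1

The loop is type 0, so e_ss(step) = 1/(1 + K_pos) with K_pos = K_p·G_p(0).
G_p(0) = 0.6143. Require 1/(1 + K_p·0.6143) = 0.04, so 1 + 0.6143·K_p = 25.
K_p = (25 − 1)/0.6143 = 39.1.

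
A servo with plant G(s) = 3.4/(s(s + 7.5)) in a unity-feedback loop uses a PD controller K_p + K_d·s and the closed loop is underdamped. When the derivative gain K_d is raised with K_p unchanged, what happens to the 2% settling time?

decrease

Characteristic equation s² + (7.5 + 3.4K_d)s + 3.4K_p = 0: raising K_d increases ζω_n = (7.5+3.4K_d)/2 while the loop stays underdamped, so T_s ≈ 4/(ζω_n) decreases.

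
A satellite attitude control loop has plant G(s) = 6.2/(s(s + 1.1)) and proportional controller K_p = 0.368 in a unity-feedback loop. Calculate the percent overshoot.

29.3%

Closed-loop characteristic equation: s² + 1.1s + 2.282 = 0, so ω_n = 1.51 rad/s and ζ = 1.1/(2·1.51) = 0.3641.
%OS = 100·exp(−πζ/√(1−ζ²)) = 100·exp(−π·0.3641/√0.8674) = 29.3%.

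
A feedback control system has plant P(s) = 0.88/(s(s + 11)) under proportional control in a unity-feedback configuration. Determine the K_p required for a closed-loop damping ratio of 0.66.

K_p = 78.9

Closed-loop characteristic equation: s² + 11s + K_p·0.88 = 0.
So ω_n = √(0.88K_p) and 2ζω_n = 11, giving ζ = 11/(2√(0.88K_p)).
Setting ζ = 0.66: √(0.88K_p) = 11/(2·0.66) = 8.333, so K_p = 69.44/0.88 = 78.9.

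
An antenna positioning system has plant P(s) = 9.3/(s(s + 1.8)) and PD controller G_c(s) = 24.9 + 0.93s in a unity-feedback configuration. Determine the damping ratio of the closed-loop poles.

ζ = 0.343

Forward path: (24.9 + 0.93s)·9.3/(s(s+1.8)). The closed-loop characteristic equation is s² + (1.8 + 9.3·0.93)s + 9.3·24.9 = 0.
That is s² + 10.45s + 231.6 = 0, so ω_n = 15.22 rad/s and ζ = 10.45/(2·15.22) = 0.3433.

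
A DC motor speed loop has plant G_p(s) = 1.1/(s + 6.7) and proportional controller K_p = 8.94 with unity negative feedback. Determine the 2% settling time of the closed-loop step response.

Closed-loop transfer function: T(s) = K_p·G_p(s)/(1 + K_p·G_p(s)) = 9.834/(s + 6.7 + 9.834) = 9.834/(s + 16.53).
Time constant τ = 1/16.53 = 0.06048 s, so the 2% settling time is about 4τ = 0.242 s.

T_s ≈ 0.242 s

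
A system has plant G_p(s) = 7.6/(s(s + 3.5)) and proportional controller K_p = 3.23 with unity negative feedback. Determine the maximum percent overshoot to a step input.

30.5%

From 1 + K_pG_p(s) = 0: s² + 3.5s + 24.55 = 0 ⇒ ω_n = 4.955, ζ = 0.3532.
%OS = 100·exp(−πζ/√(1−ζ²)) = 100·exp(−π·0.3532/√0.8752) = 30.5%.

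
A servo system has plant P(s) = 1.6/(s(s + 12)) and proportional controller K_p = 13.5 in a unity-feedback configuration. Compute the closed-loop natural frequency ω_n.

ω_n = 4.65 rad/s

The closed-loop denominator is s(s+12) + 13.5·1.6 = s² + 12s + 21.6.
So ω_n² = 21.6 ⇒ ω_n = 4.648 rad/s, and ζ = 12/(2ω_n) = 1.29.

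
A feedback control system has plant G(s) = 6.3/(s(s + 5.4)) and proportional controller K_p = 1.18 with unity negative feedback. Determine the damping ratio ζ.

ζ = 0.99

The closed-loop denominator is s(s+5.4) + 1.18·6.3 = s² + 5.4s + 7.434.
Matching s² + 2ζω_n s + ω_n²: ω_n = √7.434 = 2.727 rad/s and 2ζω_n = 5.4, so ζ = 5.4/(2·2.727) = 0.99.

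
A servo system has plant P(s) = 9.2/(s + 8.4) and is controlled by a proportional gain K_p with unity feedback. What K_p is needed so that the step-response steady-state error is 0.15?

The loop is type 0, so e_ss(step) = 1/(1 + K_pos) with K_pos = K_p·P(0).
P(0) = 1.095. Require 1/(1 + K_p·1.095) = 0.15, so 1 + 1.095·K_p = 6.667.
K_p = (6.667 − 1)/1.095 = 5.17.

K_p = 5.17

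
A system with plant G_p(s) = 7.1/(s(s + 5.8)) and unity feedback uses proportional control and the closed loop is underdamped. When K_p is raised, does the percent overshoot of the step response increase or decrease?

ζ = 5.8/(2√(7.1K_p)) decreases as K_p grows; lower damping means more overshoot.

increase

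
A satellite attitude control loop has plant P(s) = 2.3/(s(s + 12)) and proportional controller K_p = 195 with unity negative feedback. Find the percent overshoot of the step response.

39.5%

From 1 + K_pP(s) = 0: s² + 12s + 448.5 = 0 ⇒ ω_n = 21.18, ζ = 0.2833.
%OS = 100·exp(−πζ/√(1−ζ²)) = 100·exp(−π·0.2833/√0.9197) = 39.5%.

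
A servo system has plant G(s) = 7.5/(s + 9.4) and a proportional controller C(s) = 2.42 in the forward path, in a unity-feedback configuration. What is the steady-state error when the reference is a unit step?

0.341

The loop is type 0. Static position error constant K_pos = C(0)·G(0) = 2.42·0.7979 = 1.931.
Steady-state error to a unit step: e_ss = 1/(1+K_pos) = 1/2.931 = 0.341.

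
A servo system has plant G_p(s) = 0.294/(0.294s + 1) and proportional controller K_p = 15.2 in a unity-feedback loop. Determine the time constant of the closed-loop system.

Closed loop: T(s) = K_p·G_p/(1+K_p·G_p) = 4.469/(0.294s + 1 + 4.469), with pole at s = −(1 + 4.469)/0.294 = −18.6.
Closed-loop time constant τ = 1/18.6 = 0.0538 s.

τ = 0.0538 s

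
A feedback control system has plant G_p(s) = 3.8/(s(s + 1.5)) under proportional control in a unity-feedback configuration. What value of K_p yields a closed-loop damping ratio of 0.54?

K_p = 0.508

Closed-loop characteristic equation: s² + 1.5s + K_p·3.8 = 0.
So ω_n = √(3.8K_p) and 2ζω_n = 1.5, giving ζ = 1.5/(2√(3.8K_p)).
Setting ζ = 0.54: √(3.8K_p) = 1.5/(2·0.54) = 1.389, so K_p = 1.929/3.8 = 0.508.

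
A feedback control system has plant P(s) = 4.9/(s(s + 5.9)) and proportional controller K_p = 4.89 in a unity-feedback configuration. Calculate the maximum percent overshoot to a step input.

From 1 + K_pP(s) = 0: s² + 5.9s + 23.96 = 0 ⇒ ω_n = 4.895, ζ = 0.6027.
%OS = 100·exp(−πζ/√(1−ζ²)) = 100·exp(−π·0.6027/√0.6368) = 9.32%.

9.32%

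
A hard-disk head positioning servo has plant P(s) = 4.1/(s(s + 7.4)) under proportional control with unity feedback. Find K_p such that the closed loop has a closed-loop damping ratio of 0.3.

K_p = 37.1

Closed-loop characteristic equation: s² + 7.4s + K_p·4.1 = 0.
So ω_n = √(4.1K_p) and 2ζω_n = 7.4, giving ζ = 7.4/(2√(4.1K_p)).
Setting ζ = 0.3: √(4.1K_p) = 7.4/(2·0.3) = 12.33, so K_p = 152.1/4.1 = 37.1.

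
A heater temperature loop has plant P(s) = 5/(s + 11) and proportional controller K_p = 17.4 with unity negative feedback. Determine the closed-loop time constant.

τ = 0.0102 s

Closed-loop transfer function: T(s) = K_p·P(s)/(1 + K_p·P(s)) = 87/(s + 11 + 87) = 87/(s + 98).
Time constant τ = 1/98 = 0.0102 s.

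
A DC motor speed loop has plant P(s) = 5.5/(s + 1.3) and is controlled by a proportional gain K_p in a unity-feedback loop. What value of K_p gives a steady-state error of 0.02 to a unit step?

For a type-0 loop with proportional control, e_ss = 1/(1 + K_p·P(0)).
P(0) = 4.231. Require 1/(1 + K_p·4.231) = 0.02, so 1 + 4.231·K_p = 50.
K_p = (50 − 1)/4.231 = 11.6.

K_p = 11.6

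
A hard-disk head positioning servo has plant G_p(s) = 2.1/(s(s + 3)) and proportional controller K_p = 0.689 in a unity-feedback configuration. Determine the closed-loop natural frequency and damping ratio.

The closed-loop denominator is s(s+3) + 0.689·2.1 = s² + 3s + 1.447.
Matching s² + 2ζω_n s + ω_n²: ω_n = √1.447 = 1.203 rad/s and 2ζω_n = 3, so ζ = 3/(2·1.203) = 1.25.

ω_n = 1.2 rad/s, ζ = 1.25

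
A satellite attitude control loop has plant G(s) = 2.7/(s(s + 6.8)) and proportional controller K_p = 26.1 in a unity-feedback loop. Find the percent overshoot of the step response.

The closed-loop denominator s² + 6.8s + 70.47 gives ω_n = √70.47 = 8.395 and ζ = 6.8/(2ω_n) = 0.405.
%OS = 100·exp(−πζ/√(1−ζ²)) = 100·exp(−π·0.405/√0.836) = 24.9%.

24.9%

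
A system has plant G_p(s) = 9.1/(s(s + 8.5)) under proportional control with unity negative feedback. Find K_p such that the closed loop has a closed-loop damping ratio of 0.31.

Closed-loop characteristic equation: s² + 8.5s + K_p·9.1 = 0.
So ω_n = √(9.1K_p) and 2ζω_n = 8.5, giving ζ = 8.5/(2√(9.1K_p)).
Setting ζ = 0.31: √(9.1K_p) = 8.5/(2·0.31) = 13.71, so K_p = 188/9.1 = 20.7.

K_p = 20.7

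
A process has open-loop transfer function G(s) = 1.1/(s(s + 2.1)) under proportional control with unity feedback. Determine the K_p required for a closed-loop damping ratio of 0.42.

Closed-loop characteristic equation: s² + 2.1s + K_p·1.1 = 0.
So ω_n = √(1.1K_p) and 2ζω_n = 2.1, giving ζ = 2.1/(2√(1.1K_p)).
Setting ζ = 0.42: √(1.1K_p) = 2.1/(2·0.42) = 2.5, so K_p = 6.25/1.1 = 5.68.

K_p = 5.68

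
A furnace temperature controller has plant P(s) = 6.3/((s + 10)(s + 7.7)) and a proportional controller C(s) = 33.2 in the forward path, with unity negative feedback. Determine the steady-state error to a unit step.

0.269

The loop is type 0. Static position error constant K_pos = C(0)·P(0) = 33.2·0.08182 = 2.716.
Steady-state error to a unit step: e_ss = 1/(1+K_pos) = 1/3.716 = 0.269.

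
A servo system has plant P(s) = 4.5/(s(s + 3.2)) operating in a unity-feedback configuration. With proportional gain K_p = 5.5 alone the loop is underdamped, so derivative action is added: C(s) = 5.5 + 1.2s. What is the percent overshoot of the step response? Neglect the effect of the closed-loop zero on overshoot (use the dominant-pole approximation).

0.452%

Forward path: (5.5 + 1.2s)·4.5/(s(s+3.2)). The closed-loop characteristic equation is s² + (3.2 + 4.5·1.2)s + 4.5·5.5 = 0.
That is s² + 8.6s + 24.75 = 0, so ω_n = 4.975 rad/s and ζ = 8.6/(2·4.975) = 0.8643.
%OS = 100·exp(−πζ/√(1−ζ²)) = 0.452%.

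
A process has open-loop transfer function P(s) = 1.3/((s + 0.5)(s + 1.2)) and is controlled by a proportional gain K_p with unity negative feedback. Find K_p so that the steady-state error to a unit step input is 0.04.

K_p = 11.1

Steady-state error for a unit step on this type-0 loop is 1/(1 + K_p·P(0)).
P(0) = 2.167. Require 1/(1 + K_p·2.167) = 0.04, so 1 + 2.167·K_p = 25.
K_p = (25 − 1)/2.167 = 11.1.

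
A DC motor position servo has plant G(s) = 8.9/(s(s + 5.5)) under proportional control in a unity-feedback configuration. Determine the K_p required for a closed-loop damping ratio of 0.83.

Closed-loop characteristic equation: s² + 5.5s + K_p·8.9 = 0.
So ω_n = √(8.9K_p) and 2ζω_n = 5.5, giving ζ = 5.5/(2√(8.9K_p)).
Setting ζ = 0.83: √(8.9K_p) = 5.5/(2·0.83) = 3.313, so K_p = 10.98/8.9 = 1.23.

K_p = 1.23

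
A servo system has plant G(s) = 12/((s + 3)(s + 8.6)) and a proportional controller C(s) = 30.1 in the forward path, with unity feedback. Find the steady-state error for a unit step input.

0.0667

The loop is type 0. Static position error constant K_pos = C(0)·G(0) = 30.1·0.4651 = 14.
Steady-state error to a unit step: e_ss = 1/(1+K_pos) = 1/15 = 0.0667.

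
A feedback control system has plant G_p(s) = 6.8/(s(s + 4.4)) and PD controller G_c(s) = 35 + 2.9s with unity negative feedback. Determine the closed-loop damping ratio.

Forward path: (35 + 2.9s)·6.8/(s(s+4.4)). The closed-loop characteristic equation is s² + (4.4 + 6.8·2.9)s + 6.8·35 = 0.
That is s² + 24.12s + 238 = 0, so ω_n = 15.43 rad/s and ζ = 24.12/(2·15.43) = 0.7817.

ζ = 0.782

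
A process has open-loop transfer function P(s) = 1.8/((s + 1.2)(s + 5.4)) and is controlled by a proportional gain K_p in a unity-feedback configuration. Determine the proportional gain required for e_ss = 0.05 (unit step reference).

The loop is type 0, so e_ss(step) = 1/(1 + K_pos) with K_pos = K_p·P(0).
P(0) = 0.2778. Require 1/(1 + K_p·0.2778) = 0.05, so 1 + 0.2778·K_p = 20.
K_p = (20 − 1)/0.2778 = 68.4.

K_p = 68.4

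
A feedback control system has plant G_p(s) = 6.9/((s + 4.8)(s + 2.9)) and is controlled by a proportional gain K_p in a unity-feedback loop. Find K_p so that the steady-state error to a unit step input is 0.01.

Steady-state error for a unit step on this type-0 loop is 1/(1 + K_p·G_p(0)).
G_p(0) = 0.4957. Require 1/(1 + K_p·0.4957) = 0.01, so 1 + 0.4957·K_p = 100.
K_p = (100 − 1)/0.4957 = 200.

K_p = 200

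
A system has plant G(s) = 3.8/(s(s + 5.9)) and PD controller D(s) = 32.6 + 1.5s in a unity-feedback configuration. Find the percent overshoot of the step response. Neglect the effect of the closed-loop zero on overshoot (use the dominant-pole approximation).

14.7%

Forward path: (32.6 + 1.5s)·3.8/(s(s+5.9)). The closed-loop characteristic equation is s² + (5.9 + 3.8·1.5)s + 3.8·32.6 = 0.
That is s² + 11.6s + 123.9 = 0, so ω_n = 11.13 rad/s and ζ = 11.6/(2·11.13) = 0.5211.
%OS = 100·exp(−πζ/√(1−ζ²)) = 14.7%.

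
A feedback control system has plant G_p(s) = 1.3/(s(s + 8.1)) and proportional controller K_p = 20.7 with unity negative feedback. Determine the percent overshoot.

The closed-loop denominator s² + 8.1s + 26.91 gives ω_n = √26.91 = 5.187 and ζ = 8.1/(2ω_n) = 0.7807.
%OS = 100·exp(−πζ/√(1−ζ²)) = 100·exp(−π·0.7807/√0.3905) = 1.97%.

1.97%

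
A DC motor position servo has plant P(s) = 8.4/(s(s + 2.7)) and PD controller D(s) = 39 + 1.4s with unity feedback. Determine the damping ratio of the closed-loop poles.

Forward path: (39 + 1.4s)·8.4/(s(s+2.7)). The closed-loop characteristic equation is s² + (2.7 + 8.4·1.4)s + 8.4·39 = 0.
That is s² + 14.46s + 327.6 = 0, so ω_n = 18.1 rad/s and ζ = 14.46/(2·18.1) = 0.3995.

ζ = 0.399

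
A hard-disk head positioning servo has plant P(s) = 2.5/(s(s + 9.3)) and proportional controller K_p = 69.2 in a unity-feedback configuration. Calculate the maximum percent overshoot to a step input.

Closed-loop characteristic equation: s² + 9.3s + 173 = 0, so ω_n = 13.15 rad/s and ζ = 9.3/(2·13.15) = 0.3535.
%OS = 100·exp(−πζ/√(1−ζ²)) = 100·exp(−π·0.3535/√0.875) = 30.5%.

30.5%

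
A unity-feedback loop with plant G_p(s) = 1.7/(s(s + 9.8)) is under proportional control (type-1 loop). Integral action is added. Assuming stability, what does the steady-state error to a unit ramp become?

0

The integrator raises the loop to type 2, so K_v → ∞ and e_ss to a ramp is zero.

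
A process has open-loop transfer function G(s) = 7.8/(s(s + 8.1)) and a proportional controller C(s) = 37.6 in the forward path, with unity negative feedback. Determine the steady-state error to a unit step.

0

The open loop C(s)G(s) has a pole at the origin (type 1), so the static position error constant is infinite and e_ss = 1/(1+∞) = 0.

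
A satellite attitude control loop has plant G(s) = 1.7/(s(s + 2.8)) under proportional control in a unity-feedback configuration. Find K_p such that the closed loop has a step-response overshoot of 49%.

K_p = 23.5

From %OS = 100·exp(−πζ/√(1−ζ²)) = 49%, ζ = −ln(0.49)/√(π²+ln²(0.49)) = 0.2214.
Characteristic equation s² + 2.8s + 1.7K_p = 0 gives ζ = 2.8/(2√(1.7K_p)).
Setting ζ = 0.2214: √(1.7K_p) = 2.8/(2·0.2214) = 6.323, so K_p = 39.97/1.7 = 23.5.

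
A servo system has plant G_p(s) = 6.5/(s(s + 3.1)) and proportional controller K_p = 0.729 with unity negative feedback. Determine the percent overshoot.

4.13%

From 1 + K_pG_p(s) = 0: s² + 3.1s + 4.739 = 0 ⇒ ω_n = 2.177, ζ = 0.7121.
%OS = 100·exp(−πζ/√(1−ζ²)) = 100·exp(−π·0.7121/√0.493) = 4.13%.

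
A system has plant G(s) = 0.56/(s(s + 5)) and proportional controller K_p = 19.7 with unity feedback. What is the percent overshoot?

From 1 + K_pG(s) = 0: s² + 5s + 11.03 = 0 ⇒ ω_n = 3.321, ζ = 0.7527.
%OS = 100·exp(−πζ/√(1−ζ²)) = 100·exp(−π·0.7527/√0.4335) = 2.76%.

2.76%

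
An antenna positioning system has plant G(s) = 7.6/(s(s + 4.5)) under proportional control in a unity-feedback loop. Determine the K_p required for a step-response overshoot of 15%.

From %OS = 100·exp(−πζ/√(1−ζ²)) = 15%, ζ = −ln(0.15)/√(π²+ln²(0.15)) = 0.5169.
Characteristic equation s² + 4.5s + 7.6K_p = 0 gives ζ = 4.5/(2√(7.6K_p)).
Setting ζ = 0.5169: √(7.6K_p) = 4.5/(2·0.5169) = 4.353, so K_p = 18.95/7.6 = 2.49.

K_p = 2.49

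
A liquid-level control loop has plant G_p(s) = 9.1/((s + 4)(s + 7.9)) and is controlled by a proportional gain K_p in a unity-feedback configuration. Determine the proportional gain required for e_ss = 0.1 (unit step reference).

K_p = 31.3

For a type-0 loop with proportional control, e_ss = 1/(1 + K_p·G_p(0)).
G_p(0) = 0.288. Require 1/(1 + K_p·0.288) = 0.1, so 1 + 0.288·K_p = 10.
K_p = (10 − 1)/0.288 = 31.3.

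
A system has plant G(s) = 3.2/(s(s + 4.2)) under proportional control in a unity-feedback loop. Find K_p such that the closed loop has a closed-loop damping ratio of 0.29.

Closed-loop characteristic equation: s² + 4.2s + K_p·3.2 = 0.
So ω_n = √(3.2K_p) and 2ζω_n = 4.2, giving ζ = 4.2/(2√(3.2K_p)).
Setting ζ = 0.29: √(3.2K_p) = 4.2/(2·0.29) = 7.241, so K_p = 52.44/3.2 = 16.4.

K_p = 16.4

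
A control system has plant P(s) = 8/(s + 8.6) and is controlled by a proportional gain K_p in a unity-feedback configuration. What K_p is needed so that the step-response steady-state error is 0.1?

For a type-0 loop with proportional control, e_ss = 1/(1 + K_p·P(0)).
P(0) = 0.9302. Require 1/(1 + K_p·0.9302) = 0.1, so 1 + 0.9302·K_p = 10.
K_p = (10 − 1)/0.9302 = 9.68.

K_p = 9.68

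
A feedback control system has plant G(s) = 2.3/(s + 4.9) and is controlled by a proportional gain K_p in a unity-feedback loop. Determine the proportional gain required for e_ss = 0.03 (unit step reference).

Steady-state error for a unit step on this type-0 loop is 1/(1 + K_p·G(0)).
G(0) = 0.4694. Require 1/(1 + K_p·0.4694) = 0.03, so 1 + 0.4694·K_p = 33.33.
K_p = (33.33 − 1)/0.4694 = 68.9.

K_p = 68.9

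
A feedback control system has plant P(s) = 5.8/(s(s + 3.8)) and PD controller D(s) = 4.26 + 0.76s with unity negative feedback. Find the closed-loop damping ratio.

Forward path: (4.26 + 0.76s)·5.8/(s(s+3.8)). The closed-loop characteristic equation is s² + (3.8 + 5.8·0.76)s + 5.8·4.26 = 0.
That is s² + 8.208s + 24.71 = 0, so ω_n = 4.971 rad/s and ζ = 8.208/(2·4.971) = 0.8256.

ζ = 0.826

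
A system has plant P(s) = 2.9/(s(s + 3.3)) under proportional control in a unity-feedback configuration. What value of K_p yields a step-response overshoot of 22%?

K_p = 4.98

From %OS = 100·exp(−πζ/√(1−ζ²)) = 22%, ζ = −ln(0.22)/√(π²+ln²(0.22)) = 0.4342.
Characteristic equation s² + 3.3s + 2.9K_p = 0 gives ζ = 3.3/(2√(2.9K_p)).
Setting ζ = 0.4342: √(2.9K_p) = 3.3/(2·0.4342) = 3.8, so K_p = 14.44/2.9 = 4.98.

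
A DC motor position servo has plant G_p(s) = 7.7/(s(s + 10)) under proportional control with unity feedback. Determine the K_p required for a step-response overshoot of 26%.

K_p = 20.9

From %OS = 100·exp(−πζ/√(1−ζ²)) = 26%, ζ = −ln(0.26)/√(π²+ln²(0.26)) = 0.3941.
Characteristic equation s² + 10s + 7.7K_p = 0 gives ζ = 10/(2√(7.7K_p)).
Setting ζ = 0.3941: √(7.7K_p) = 10/(2·0.3941) = 12.69, so K_p = 161/7.7 = 20.9.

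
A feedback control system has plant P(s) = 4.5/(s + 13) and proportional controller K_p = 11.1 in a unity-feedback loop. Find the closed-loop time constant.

Closed-loop transfer function: T(s) = K_p·P(s)/(1 + K_p·P(s)) = 49.95/(s + 13 + 49.95) = 49.95/(s + 62.95).
Time constant τ = 1/62.95 = 0.0159 s.

τ = 0.0159 s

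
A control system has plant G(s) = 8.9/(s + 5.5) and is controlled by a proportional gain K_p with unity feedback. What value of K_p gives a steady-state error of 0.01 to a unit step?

Steady-state error for a unit step on this type-0 loop is 1/(1 + K_p·G(0)).
G(0) = 1.618. Require 1/(1 + K_p·1.618) = 0.01, so 1 + 1.618·K_p = 100.
K_p = (100 − 1)/1.618 = 61.2.

K_p = 61.2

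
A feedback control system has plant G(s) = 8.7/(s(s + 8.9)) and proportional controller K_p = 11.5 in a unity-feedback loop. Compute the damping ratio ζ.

ζ = 0.445

With unity feedback the closed-loop characteristic equation is s² + 8.9s + 11.5·8.7 = s² + 8.9s + 100 = 0.
So ω_n² = 100 ⇒ ω_n = 10 rad/s, and ζ = 8.9/(2ω_n) = 0.445.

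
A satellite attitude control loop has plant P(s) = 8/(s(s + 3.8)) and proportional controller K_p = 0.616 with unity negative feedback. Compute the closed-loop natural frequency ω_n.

The closed-loop denominator is s(s+3.8) + 0.616·8 = s² + 3.8s + 4.928.
So ω_n² = 4.928 ⇒ ω_n = 2.22 rad/s, and ζ = 3.8/(2ω_n) = 0.856.

ω_n = 2.22 rad/s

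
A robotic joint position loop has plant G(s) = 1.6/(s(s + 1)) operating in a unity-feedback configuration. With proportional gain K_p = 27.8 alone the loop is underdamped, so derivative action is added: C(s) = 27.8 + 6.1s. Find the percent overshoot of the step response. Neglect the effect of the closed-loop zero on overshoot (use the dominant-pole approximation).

Forward path: (27.8 + 6.1s)·1.6/(s(s+1)). The closed-loop characteristic equation is s² + (1 + 1.6·6.1)s + 1.6·27.8 = 0.
That is s² + 10.76s + 44.48 = 0, so ω_n = 6.669 rad/s and ζ = 10.76/(2·6.669) = 0.8067.
%OS = 100·exp(−πζ/√(1−ζ²)) = 1.37%.

1.37%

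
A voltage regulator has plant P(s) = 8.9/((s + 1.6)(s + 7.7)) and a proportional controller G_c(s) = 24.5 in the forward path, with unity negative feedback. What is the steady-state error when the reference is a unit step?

0.0535

The loop is type 0. Static position error constant K_pos = G_c(0)·P(0) = 24.5·0.7224 = 17.7.
Steady-state error to a unit step: e_ss = 1/(1+K_pos) = 1/18.7 = 0.0535.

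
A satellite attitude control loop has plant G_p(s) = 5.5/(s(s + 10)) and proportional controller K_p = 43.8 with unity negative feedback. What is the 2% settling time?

T_s ≈ 0.8 s

The closed-loop denominator s² + 10s + 240.9 gives ω_n = √240.9 = 15.52 and ζ = 10/(2ω_n) = 0.3221.
2% settling time T_s ≈ 4/(ζω_n) = 4/5 = 0.8 s.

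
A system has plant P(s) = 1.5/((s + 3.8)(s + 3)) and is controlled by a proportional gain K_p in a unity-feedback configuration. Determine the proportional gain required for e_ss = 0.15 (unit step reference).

For a type-0 loop with proportional control, e_ss = 1/(1 + K_p·P(0)).
P(0) = 0.1316. Require 1/(1 + K_p·0.1316) = 0.15, so 1 + 0.1316·K_p = 6.667.
K_p = (6.667 − 1)/0.1316 = 43.1.

K_p = 43.1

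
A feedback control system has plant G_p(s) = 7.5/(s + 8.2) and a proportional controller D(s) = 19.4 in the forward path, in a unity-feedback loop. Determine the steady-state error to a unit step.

The loop is type 0. Static position error constant K_pos = D(0)·G_p(0) = 19.4·0.9146 = 17.74.
Steady-state error to a unit step: e_ss = 1/(1+K_pos) = 1/18.74 = 0.0534.

0.0534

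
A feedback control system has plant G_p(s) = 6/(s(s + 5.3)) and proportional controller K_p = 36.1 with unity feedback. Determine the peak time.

The closed-loop denominator s² + 5.3s + 216.6 gives ω_n = √216.6 = 14.72 and ζ = 5.3/(2ω_n) = 0.1801.
Damped frequency ω_d = ω_n√(1−ζ²) = 14.48 rad/s, so peak time T_p = π/ω_d = 0.217 s.

T_p = 0.217 s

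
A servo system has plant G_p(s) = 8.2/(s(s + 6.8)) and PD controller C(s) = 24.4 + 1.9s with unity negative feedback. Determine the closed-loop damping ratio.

Forward path: (24.4 + 1.9s)·8.2/(s(s+6.8)). The closed-loop characteristic equation is s² + (6.8 + 8.2·1.9)s + 8.2·24.4 = 0.
That is s² + 22.38s + 200.1 = 0, so ω_n = 14.14 rad/s and ζ = 22.38/(2·14.14) = 0.7911.

ζ = 0.791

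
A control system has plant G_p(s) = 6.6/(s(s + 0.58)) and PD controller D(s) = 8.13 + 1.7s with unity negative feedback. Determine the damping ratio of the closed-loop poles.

ζ = 0.805

Forward path: (8.13 + 1.7s)·6.6/(s(s+0.58)). The closed-loop characteristic equation is s² + (0.58 + 6.6·1.7)s + 6.6·8.13 = 0.
That is s² + 11.8s + 53.66 = 0, so ω_n = 7.325 rad/s and ζ = 11.8/(2·7.325) = 0.8054.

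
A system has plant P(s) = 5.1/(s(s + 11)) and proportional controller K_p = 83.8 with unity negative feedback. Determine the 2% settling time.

T_s ≈ 0.727 s

From 1 + K_pP(s) = 0: s² + 11s + 427.4 = 0 ⇒ ω_n = 20.67, ζ = 0.266.
2% settling time T_s ≈ 4/(ζω_n) = 4/5.5 = 0.727 s.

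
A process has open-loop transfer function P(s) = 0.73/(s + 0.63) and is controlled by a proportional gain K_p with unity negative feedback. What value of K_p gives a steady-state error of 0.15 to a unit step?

K_p = 4.89

For a type-0 loop with proportional control, e_ss = 1/(1 + K_p·P(0)).
P(0) = 1.159. Require 1/(1 + K_p·1.159) = 0.15, so 1 + 1.159·K_p = 6.667.
K_p = (6.667 − 1)/1.159 = 4.89.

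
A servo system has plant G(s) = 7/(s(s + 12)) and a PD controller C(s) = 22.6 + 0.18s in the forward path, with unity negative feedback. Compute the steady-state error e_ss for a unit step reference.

The open loop C(s)G(s) has a pole at the origin (type 1), so the static position error constant is infinite and e_ss = 1/(1+∞) = 0.

0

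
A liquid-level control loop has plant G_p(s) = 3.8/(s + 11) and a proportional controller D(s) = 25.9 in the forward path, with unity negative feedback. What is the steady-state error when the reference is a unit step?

The loop is type 0. Static position error constant K_pos = D(0)·G_p(0) = 25.9·0.3455 = 8.947.
Steady-state error to a unit step: e_ss = 1/(1+K_pos) = 1/9.947 = 0.101.

0.101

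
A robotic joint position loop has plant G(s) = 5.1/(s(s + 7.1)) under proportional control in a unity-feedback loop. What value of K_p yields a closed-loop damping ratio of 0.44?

K_p = 12.8

Closed-loop characteristic equation: s² + 7.1s + K_p·5.1 = 0.
So ω_n = √(5.1K_p) and 2ζω_n = 7.1, giving ζ = 7.1/(2√(5.1K_p)).
Setting ζ = 0.44: √(5.1K_p) = 7.1/(2·0.44) = 8.068, so K_p = 65.1/5.1 = 12.8.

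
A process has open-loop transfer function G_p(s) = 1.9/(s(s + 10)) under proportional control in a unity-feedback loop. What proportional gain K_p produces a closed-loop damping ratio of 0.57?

Closed-loop characteristic equation: s² + 10s + K_p·1.9 = 0.
So ω_n = √(1.9K_p) and 2ζω_n = 10, giving ζ = 10/(2√(1.9K_p)).
Setting ζ = 0.57: √(1.9K_p) = 10/(2·0.57) = 8.772, so K_p = 76.95/1.9 = 40.5.

K_p = 40.5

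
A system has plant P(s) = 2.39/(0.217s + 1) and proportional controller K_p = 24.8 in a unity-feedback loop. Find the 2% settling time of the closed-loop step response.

Closed loop: T(s) = K_p·P/(1+K_p·P) = 59.27/(0.217s + 1 + 59.27), with pole at s = −(1 + 59.27)/0.217 = −277.8.
τ = 1/277.8 = 0.0036 s, so 2% settling time ≈ 4τ = 0.0144 s.

T_s ≈ 0.0144 s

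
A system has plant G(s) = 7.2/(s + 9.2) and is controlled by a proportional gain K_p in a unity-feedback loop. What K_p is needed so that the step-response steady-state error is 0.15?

Steady-state error for a unit step on this type-0 loop is 1/(1 + K_p·G(0)).
G(0) = 0.7826. Require 1/(1 + K_p·0.7826) = 0.15, so 1 + 0.7826·K_p = 6.667.
K_p = (6.667 − 1)/0.7826 = 7.24.

K_p = 7.24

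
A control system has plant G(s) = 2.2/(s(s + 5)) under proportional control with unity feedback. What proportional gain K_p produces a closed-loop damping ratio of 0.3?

Closed-loop characteristic equation: s² + 5s + K_p·2.2 = 0.
So ω_n = √(2.2K_p) and 2ζω_n = 5, giving ζ = 5/(2√(2.2K_p)).
Setting ζ = 0.3: √(2.2K_p) = 5/(2·0.3) = 8.333, so K_p = 69.44/2.2 = 31.6.

K_p = 31.6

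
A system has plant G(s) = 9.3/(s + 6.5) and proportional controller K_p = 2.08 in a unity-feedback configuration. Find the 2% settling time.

T_s ≈ 0.155 s

Closed-loop transfer function: T(s) = K_p·G(s)/(1 + K_p·G(s)) = 19.34/(s + 6.5 + 19.34) = 19.34/(s + 25.84).
Time constant τ = 1/25.84 = 0.03869 s, so the 2% settling time is about 4τ = 0.155 s.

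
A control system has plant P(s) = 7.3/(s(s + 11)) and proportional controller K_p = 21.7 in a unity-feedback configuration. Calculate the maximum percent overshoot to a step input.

Closed-loop characteristic equation: s² + 11s + 158.4 = 0, so ω_n = 12.59 rad/s and ζ = 11/(2·12.59) = 0.437.
%OS = 100·exp(−πζ/√(1−ζ²)) = 100·exp(−π·0.437/√0.809) = 21.7%.

21.7%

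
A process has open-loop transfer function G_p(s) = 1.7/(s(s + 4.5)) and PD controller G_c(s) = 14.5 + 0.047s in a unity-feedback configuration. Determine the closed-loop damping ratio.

ζ = 0.461

Forward path: (14.5 + 0.047s)·1.7/(s(s+4.5)). The closed-loop characteristic equation is s² + (4.5 + 1.7·0.047)s + 1.7·14.5 = 0.
That is s² + 4.58s + 24.65 = 0, so ω_n = 4.965 rad/s and ζ = 4.58/(2·4.965) = 0.4612.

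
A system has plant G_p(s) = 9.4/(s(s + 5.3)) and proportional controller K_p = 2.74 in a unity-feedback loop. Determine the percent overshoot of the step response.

14.6%

Closed-loop characteristic equation: s² + 5.3s + 25.76 = 0, so ω_n = 5.075 rad/s and ζ = 5.3/(2·5.075) = 0.5222.
%OS = 100·exp(−πζ/√(1−ζ²)) = 100·exp(−π·0.5222/√0.7273) = 14.6%.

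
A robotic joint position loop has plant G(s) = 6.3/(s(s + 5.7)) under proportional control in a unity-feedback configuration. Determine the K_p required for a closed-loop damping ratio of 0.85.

Closed-loop characteristic equation: s² + 5.7s + K_p·6.3 = 0.
So ω_n = √(6.3K_p) and 2ζω_n = 5.7, giving ζ = 5.7/(2√(6.3K_p)).
Setting ζ = 0.85: √(6.3K_p) = 5.7/(2·0.85) = 3.353, so K_p = 11.24/6.3 = 1.78.

K_p = 1.78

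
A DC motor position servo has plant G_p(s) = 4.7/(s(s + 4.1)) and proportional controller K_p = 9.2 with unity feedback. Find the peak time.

From 1 + K_pG_p(s) = 0: s² + 4.1s + 43.24 = 0 ⇒ ω_n = 6.576, ζ = 0.3118.
Damped frequency ω_d = ω_n√(1−ζ²) = 6.248 rad/s, so peak time T_p = π/ω_d = 0.503 s.

T_p = 0.503 s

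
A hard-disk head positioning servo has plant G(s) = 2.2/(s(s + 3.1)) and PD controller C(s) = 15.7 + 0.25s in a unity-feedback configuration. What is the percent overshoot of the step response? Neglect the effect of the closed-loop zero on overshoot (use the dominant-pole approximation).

Forward path: (15.7 + 0.25s)·2.2/(s(s+3.1)). The closed-loop characteristic equation is s² + (3.1 + 2.2·0.25)s + 2.2·15.7 = 0.
That is s² + 3.65s + 34.54 = 0, so ω_n = 5.877 rad/s and ζ = 3.65/(2·5.877) = 0.3105.
%OS = 100·exp(−πζ/√(1−ζ²)) = 35.8%.

35.8%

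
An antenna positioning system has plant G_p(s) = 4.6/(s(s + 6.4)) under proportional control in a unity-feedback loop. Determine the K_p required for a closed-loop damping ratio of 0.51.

Closed-loop characteristic equation: s² + 6.4s + K_p·4.6 = 0.
So ω_n = √(4.6K_p) and 2ζω_n = 6.4, giving ζ = 6.4/(2√(4.6K_p)).
Setting ζ = 0.51: √(4.6K_p) = 6.4/(2·0.51) = 6.275, so K_p = 39.37/4.6 = 8.56.

K_p = 8.56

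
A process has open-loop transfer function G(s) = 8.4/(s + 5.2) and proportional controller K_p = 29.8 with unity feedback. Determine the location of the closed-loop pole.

s = -255.5

Closed-loop transfer function: T(s) = K_p·G(s)/(1 + K_p·G(s)) = 250.3/(s + 5.2 + 250.3) = 250.3/(s + 255.5).
The closed-loop pole is at s = −255.5.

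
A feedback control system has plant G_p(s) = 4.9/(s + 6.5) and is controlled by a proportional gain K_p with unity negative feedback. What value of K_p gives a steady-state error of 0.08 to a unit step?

K_p = 15.3

For a type-0 loop with proportional control, e_ss = 1/(1 + K_p·G_p(0)).
G_p(0) = 0.7538. Require 1/(1 + K_p·0.7538) = 0.08, so 1 + 0.7538·K_p = 12.5.
K_p = (12.5 − 1)/0.7538 = 15.3.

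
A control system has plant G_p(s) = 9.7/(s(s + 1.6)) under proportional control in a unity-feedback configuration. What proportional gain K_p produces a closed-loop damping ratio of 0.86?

Closed-loop characteristic equation: s² + 1.6s + K_p·9.7 = 0.
So ω_n = √(9.7K_p) and 2ζω_n = 1.6, giving ζ = 1.6/(2√(9.7K_p)).
Setting ζ = 0.86: √(9.7K_p) = 1.6/(2·0.86) = 0.9302, so K_p = 0.8653/9.7 = 0.0892.

K_p = 0.0892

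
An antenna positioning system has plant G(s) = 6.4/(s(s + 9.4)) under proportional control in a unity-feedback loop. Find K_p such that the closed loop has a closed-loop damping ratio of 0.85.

Closed-loop characteristic equation: s² + 9.4s + K_p·6.4 = 0.
So ω_n = √(6.4K_p) and 2ζω_n = 9.4, giving ζ = 9.4/(2√(6.4K_p)).
Setting ζ = 0.85: √(6.4K_p) = 9.4/(2·0.85) = 5.529, so K_p = 30.57/6.4 = 4.78.

K_p = 4.78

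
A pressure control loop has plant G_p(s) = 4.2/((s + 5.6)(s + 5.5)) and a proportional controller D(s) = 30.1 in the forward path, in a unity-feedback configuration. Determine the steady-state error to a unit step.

The loop is type 0. Static position error constant K_pos = D(0)·G_p(0) = 30.1·0.1364 = 4.105.
Steady-state error to a unit step: e_ss = 1/(1+K_pos) = 1/5.105 = 0.196.

0.196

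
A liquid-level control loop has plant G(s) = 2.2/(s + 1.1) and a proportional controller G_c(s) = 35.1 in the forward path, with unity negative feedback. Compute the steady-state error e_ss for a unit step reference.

The loop is type 0. Static position error constant K_pos = G_c(0)·G(0) = 35.1·2 = 70.2.
Steady-state error to a unit step: e_ss = 1/(1+K_pos) = 1/71.2 = 0.014.

0.014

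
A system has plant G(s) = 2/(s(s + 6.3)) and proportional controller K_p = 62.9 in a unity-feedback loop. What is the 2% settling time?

T_s ≈ 1.27 s

The closed-loop denominator s² + 6.3s + 125.8 gives ω_n = √125.8 = 11.22 and ζ = 6.3/(2ω_n) = 0.2808.
2% settling time T_s ≈ 4/(ζω_n) = 4/3.15 = 1.27 s.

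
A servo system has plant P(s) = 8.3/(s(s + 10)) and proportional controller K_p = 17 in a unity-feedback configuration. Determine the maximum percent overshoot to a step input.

From 1 + K_pP(s) = 0: s² + 10s + 141.1 = 0 ⇒ ω_n = 11.88, ζ = 0.4209.
%OS = 100·exp(−πζ/√(1−ζ²)) = 100·exp(−π·0.4209/√0.8228) = 23.3%.

23.3%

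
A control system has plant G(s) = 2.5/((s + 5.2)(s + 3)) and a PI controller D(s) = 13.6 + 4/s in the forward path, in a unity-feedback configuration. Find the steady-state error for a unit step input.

The open loop D(s)G(s) has a pole at the origin (type 1), so the static position error constant is infinite and e_ss = 1/(1+∞) = 0.

0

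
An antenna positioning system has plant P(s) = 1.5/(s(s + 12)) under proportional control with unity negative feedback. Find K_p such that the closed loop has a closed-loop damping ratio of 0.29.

Closed-loop characteristic equation: s² + 12s + K_p·1.5 = 0.
So ω_n = √(1.5K_p) and 2ζω_n = 12, giving ζ = 12/(2√(1.5K_p)).
Setting ζ = 0.29: √(1.5K_p) = 12/(2·0.29) = 20.69, so K_p = 428.1/1.5 = 285.

K_p = 285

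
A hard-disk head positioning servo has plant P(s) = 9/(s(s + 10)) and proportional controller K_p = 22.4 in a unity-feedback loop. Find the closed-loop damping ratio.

ζ = 0.352

With unity feedback the closed-loop characteristic equation is s² + 10s + 22.4·9 = s² + 10s + 201.6 = 0.
Matching s² + 2ζω_n s + ω_n²: ω_n = √201.6 = 14.2 rad/s and 2ζω_n = 10, so ζ = 10/(2·14.2) = 0.352.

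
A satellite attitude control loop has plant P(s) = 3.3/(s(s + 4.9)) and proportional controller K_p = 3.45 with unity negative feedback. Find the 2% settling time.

T_s ≈ 1.63 s

From 1 + K_pP(s) = 0: s² + 4.9s + 11.38 = 0 ⇒ ω_n = 3.374, ζ = 0.7261.
2% settling time T_s ≈ 4/(ζω_n) = 4/2.45 = 1.63 s.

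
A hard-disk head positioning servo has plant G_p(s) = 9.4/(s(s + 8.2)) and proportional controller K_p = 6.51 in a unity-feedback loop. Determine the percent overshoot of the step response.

14.5%

The closed-loop denominator s² + 8.2s + 61.19 gives ω_n = √61.19 = 7.823 and ζ = 8.2/(2ω_n) = 0.5241.
%OS = 100·exp(−πζ/√(1−ζ²)) = 100·exp(−π·0.5241/√0.7253) = 14.5%.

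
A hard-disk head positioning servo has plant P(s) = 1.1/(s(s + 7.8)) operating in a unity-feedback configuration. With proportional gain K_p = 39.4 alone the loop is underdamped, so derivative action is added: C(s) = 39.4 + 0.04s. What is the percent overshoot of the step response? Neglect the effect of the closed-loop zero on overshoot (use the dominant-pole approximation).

9.73%

Forward path: (39.4 + 0.04s)·1.1/(s(s+7.8)). The closed-loop characteristic equation is s² + (7.8 + 1.1·0.04)s + 1.1·39.4 = 0.
That is s² + 7.844s + 43.34 = 0, so ω_n = 6.583 rad/s and ζ = 7.844/(2·6.583) = 0.5957.
%OS = 100·exp(−πζ/√(1−ζ²)) = 9.73%.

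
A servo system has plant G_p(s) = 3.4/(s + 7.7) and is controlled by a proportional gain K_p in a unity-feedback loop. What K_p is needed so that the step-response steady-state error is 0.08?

K_p = 26

For a type-0 loop with proportional control, e_ss = 1/(1 + K_p·G_p(0)).
G_p(0) = 0.4416. Require 1/(1 + K_p·0.4416) = 0.08, so 1 + 0.4416·K_p = 12.5.
K_p = (12.5 − 1)/0.4416 = 26.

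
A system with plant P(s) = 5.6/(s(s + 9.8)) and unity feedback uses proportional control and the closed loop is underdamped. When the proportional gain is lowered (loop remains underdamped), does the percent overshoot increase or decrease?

decrease

ζ = 9.8/(2√(5.6K_p)) rises as K_p falls; higher damping means less overshoot.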